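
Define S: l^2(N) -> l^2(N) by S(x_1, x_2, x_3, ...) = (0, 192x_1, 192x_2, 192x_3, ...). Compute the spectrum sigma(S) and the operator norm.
sigma(S) = closed disk {z in C : |z| ≤ 192}; ||S|| = 192

Note S = 192·U where U is the unit right shift (U x)_k = x_{k-1} (with x_0 := 0); so ||S|| = 192||U|| and sigma(S) = 192·sigma(U). ||S x||^2 = sum_{k≥1} |192x_k|^2 = 36864||x||^2, so ||S|| = 192 and sigma(S) ⊂ {|z| ≤ 192}. For any |lambda| < 192, the equation (S - lambda I) x = 0 forces x_1 = 0, then 192x_k = lambda x_{k+1} ⇒ x = 0, so S has no eigenvalues. But (S - lambda I) is not surjective for |lambda| < 192: solving (S - lambda I) x = e_1 would require x_n proportional to (lambda/192)^(-n), which is not in l^2. So every |lambda| < 192 lies in the residual spectrum. The boundary |lambda| = 192 is in the approximate point spectrum (the spectrum is closed). Hence sigma(S) is the closed disk of radius 192.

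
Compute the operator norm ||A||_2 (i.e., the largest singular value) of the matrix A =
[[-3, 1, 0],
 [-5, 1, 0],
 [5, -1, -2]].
||A||_2 ≈ 7.9759 (= sqrt(largest eigenvalue of A^T A))

||A||_2 = sigma_max(A) = sqrt(lambda_max(A^T A)). Form the symmetric matrix M = A^T A =
[[59, -13, -10],
 [-13, 3, 2],
 [-10, 2, 4]].
Its characteristic polynomial (trace, sum of principal 2x2 minors, determinant of M give the coefficients) is
  p(λ) = det(λ I - M) = λ^3 - 66λ^2 + 152λ - 16.
No integer candidate from the rational root theorem (±divisors of 16) is a root, so the roots are irrational. The cubic discriminant is Δ = 71076352 > 0, so there are three distinct real roots. p(0) = -16 and p(1) = 71 have opposite signs, so a root lies in (0, 1); Newton's method refines it to λ ≈ 0.1106. p(2) = 32 and p(3) = -127 have opposite signs, so a root lies in (2, 3); Newton's method refines it to λ ≈ 2.2749. p(63) = -2347 and p(64) = 1520 have opposite signs, so a root lies in (63, 64); Newton's method refines it to λ ≈ 63.6146. Check (Vieta): the three roots sum to 66, matching tr M = 66.
So the eigenvalues of A^T A are ≈ 0.1106, 2.2749, 63.6146 (all ≥ 0, as they must be for A^T A). The largest is λ_max ≈ 63.6146, hence ||A||_2 = sqrt(λ_max) ≈ 7.9759.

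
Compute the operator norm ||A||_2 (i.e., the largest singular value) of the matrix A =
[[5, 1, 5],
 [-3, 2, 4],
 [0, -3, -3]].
||A||_2 ≈ 8.0433 (= sqrt(largest eigenvalue of A^T A))

||A||_2 = sigma_max(A) = sqrt(lambda_max(A^T A)). Form the symmetric matrix M = A^T A =
[[34, -1, 13],
 [-1, 14, 22],
 [13, 22, 50]].
Its characteristic polynomial (trace, sum of principal 2x2 minors, determinant of M give the coefficients) is
  p(λ) = det(λ I - M) = λ^3 - 98λ^2 + 2222λ - 4356.
No integer candidate from the rational root theorem (±divisors of 4356) is a root, so the roots are irrational. The cubic discriminant is Δ = 3697260512 > 0, so there are three distinct real roots. p(2) = -296 and p(3) = 1455 have opposite signs, so a root lies in (2, 3); Newton's method refines it to λ ≈ 2.162. p(31) = 139 and p(32) = -836 have opposite signs, so a root lies in (31, 32); Newton's method refines it to λ ≈ 31.143. p(64) = -1412 and p(65) = 649 have opposite signs, so a root lies in (64, 65); Newton's method refines it to λ ≈ 64.6949. Check (Vieta): the three roots sum to 98, matching tr M = 98.
So the eigenvalues of A^T A are ≈ 2.162, 31.143, 64.6949 (all ≥ 0, as they must be for A^T A). The largest is λ_max ≈ 64.6949, hence ||A||_2 = sqrt(λ_max) ≈ 8.0433.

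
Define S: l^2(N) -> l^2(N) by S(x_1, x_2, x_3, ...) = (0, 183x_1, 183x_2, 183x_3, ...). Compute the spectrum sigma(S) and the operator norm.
sigma(S) = closed disk {z in C : |z| ≤ 183}; ||S|| = 183

Note S = 183·U where U is the unit right shift (U x)_k = x_{k-1} (with x_0 := 0); so ||S|| = 183||U|| and sigma(S) = 183·sigma(U). ||S x||^2 = sum_{k≥1} |183x_k|^2 = 33489||x||^2, so ||S|| = 183 and sigma(S) ⊂ {|z| ≤ 183}. For any |lambda| < 183, the equation (S - lambda I) x = 0 forces x_1 = 0, then 183x_k = lambda x_{k+1} ⇒ x = 0, so S has no eigenvalues. But (S - lambda I) is not surjective for |lambda| < 183: solving (S - lambda I) x = e_1 would require x_n proportional to (lambda/183)^(-n), which is not in l^2. So every |lambda| < 183 lies in the residual spectrum. The boundary |lambda| = 183 is in the approximate point spectrum (the spectrum is closed). Hence sigma(S) is the closed disk of radius 183.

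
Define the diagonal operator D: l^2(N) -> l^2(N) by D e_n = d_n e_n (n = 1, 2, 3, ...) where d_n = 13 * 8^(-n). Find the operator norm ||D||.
||D|| = 13/8 (attained at n = 1)

For D diagonal, ||D|| = sup_n |d_n|. The sequence d_n = 13 * 8^(-n) is positive and strictly decreasing (ratio 8^(-1) < 1), so the supremum is d_1 = 13/8. Hence ||D|| = 13/8.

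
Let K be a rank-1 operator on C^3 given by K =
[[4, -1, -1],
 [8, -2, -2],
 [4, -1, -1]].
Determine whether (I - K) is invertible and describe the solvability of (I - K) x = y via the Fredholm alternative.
(I - K) is singular (det(I - K) = 0, i.e. 1 ∈ sigma(K)). (I - K) x = y is solvable iff y ⊥ ker((I - K)^*) = span{(4, -1, -1)}, i.e. iff 4y_1 - y_2 - y_3 = 0. When solvable, the solutions are x = y + c·(1, 2, 1), c arbitrary (ker(I - K) = span{(1, 2, 1)}, dimension 1).

K has rank 1, so it is an outer product K = u v^T: every row of K is a multiple of one row vector. Reading off the entries, u = (1, 2, 1) and v = (4, -1, -1) (row i of K equals u_i·v^T). A rank-one matrix u v^T satisfies K u = u (v·u) and kills the (2)-dimensional subspace v^⊥, so its characteristic polynomial is lambda^2 (lambda - v·u) with v·u = tr K = 1. Hence the eigenvalues of I - K are 1 (multiplicity 2) and 1 - (1) = 0, so det(I - K) = 0. (Direct check: I - K =
[[-3, 1, 1],
 [-8, 3, 2],
 [-4, 1, 2]]
has determinant 0.) So 1 is an eigenvalue of K and (I - K) is not invertible. The finite-dimensional Fredholm alternative says: either (I - K) is invertible, or ker(I - K) ≠ {0} and then range(I - K) = ker((I - K)^*)^⊥, with dim ker(I - K) = dim ker((I - K)^*). We are in the second case, so we need both kernels. Kernel of I - K: (I - K) u = u - u (v·u) = u - u = 0, so ker(I - K) = span{u} = span{(1, 2, 1)} (it is exactly 1-dimensional because rank(I - K) = 2). Kernel of the adjoint: K is real, so (I - K)^* = I - K^T = I - v u^T, and (I - v u^T) v = v - v (u·v) = 0; hence ker((I - K)^*) = span{v} = span{(4, -1, -1)}. Therefore (I - K) x = y is solvable iff <y, v> = 0, i.e. iff 4y_1 - y_2 - y_3 = 0. When this holds, K y = u (v·y) = 0, so (I - K) y = y and x = y is a particular solution; the full solution set is the line x = y + c·u = y + c·(1, 2, 1), c ∈ C.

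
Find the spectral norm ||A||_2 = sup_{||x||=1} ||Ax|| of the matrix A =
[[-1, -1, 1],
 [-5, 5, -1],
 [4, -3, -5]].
||A||_2 ≈ 8.9812 (= sqrt(largest eigenvalue of A^T A))

||A||_2 = sigma_max(A) = sqrt(lambda_max(A^T A)). Form the symmetric matrix M = A^T A =
[[42, -36, -16],
 [-36, 35, 9],
 [-16, 9, 27]].
Its characteristic polynomial (trace, sum of principal 2x2 minors, determinant of M give the coefficients) is
  p(λ) = det(λ I - M) = λ^3 - 104λ^2 + 1916λ - 2704.
No integer candidate from the rational root theorem (±divisors of 2704) is a root, so the roots are irrational. The cubic discriminant is Δ = 8905803264 > 0, so there are three distinct real roots. p(1) = -891 and p(2) = 720 have opposite signs, so a root lies in (1, 2); Newton's method refines it to λ ≈ 1.5377. p(21) = 929 and p(22) = -240 have opposite signs, so a root lies in (21, 22); Newton's method refines it to λ ≈ 21.8001. p(80) = -3024 and p(81) = 1589 have opposite signs, so a root lies in (80, 81); Newton's method refines it to λ ≈ 80.6622. Check (Vieta): the three roots sum to 104, matching tr M = 104.
So the eigenvalues of A^T A are ≈ 1.5377, 21.8001, 80.6622 (all ≥ 0, as they must be for A^T A). The largest is λ_max ≈ 80.6622, hence ||A||_2 = sqrt(λ_max) ≈ 8.9812.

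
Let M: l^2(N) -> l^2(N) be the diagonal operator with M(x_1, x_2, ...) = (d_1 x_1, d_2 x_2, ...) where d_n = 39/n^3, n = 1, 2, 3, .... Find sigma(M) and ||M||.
sigma(M) = {39/n^3 : n ≥ 1} ∪ {0}; ||M|| = 39

A bounded diagonal operator on l^2 with diagonal entries d_n has spectrum equal to the closure of {d_n : n ≥ 1}: every d_n is an eigenvalue (with eigenvector e_n), so {d_n} ⊂ sigma(M); the spectrum is closed, so its closure is too; and for lambda not in the closure, (M - lambda I) has bounded inverse (the diagonal entries 1/(d_n - lambda) are bounded). For our sequence d_n = 39/n^3, n = 1, 2, 3, ...:
  - {d_n} = {39/n^3 : n ≥ 1}; the only limit point is 0
  - closure = {39/n^3 : n ≥ 1} ∪ {0}
For the norm: a diagonal operator has ||M|| = sup_n |d_n|. Here d_n = 39/n^3 is positive and decreasing, so sup_n |d_n| = d_1 = 39. So ||M|| = 39.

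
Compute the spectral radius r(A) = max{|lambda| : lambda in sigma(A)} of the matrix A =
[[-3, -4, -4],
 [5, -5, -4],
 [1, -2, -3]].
r(A) = sqrt(45) ≈ 6.7082

The eigenvalues of A are the roots of its characteristic polynomial. With M = A (coefficients from the trace, the sum of principal 2x2 minors, and det A):
  p(λ) = det(λ I - M) = λ^3 + 11λ^2 + 55λ + 45.
By the rational root theorem any rational root is an integer divisor of 45. Testing λ = -1: p(-1) = -1 + 11 - 55 + 45 = 0, so λ = -1 is a root. Dividing out (λ + 1) leaves p(λ) = (λ + 1)(λ^2 + 10λ + 45). For λ^2 + 10λ + 45 the discriminant is -80. It is negative, so the roots are the complex-conjugate pair λ = -5 ± (sqrt(80)/2) i ≈ -5 ± 4.4721i. For a conjugate pair the product of the roots equals the constant term, so |λ|^2 = 45 and |λ| = sqrt(45) ≈ 6.7082.
Thus the eigenvalues (to 4 decimals) are -5 ± 4.4721i (modulus 6.7082); -1 (modulus 1). The spectral radius is the largest modulus: r(A) = sqrt(45) ≈ 6.7082. (Cross-check: r(A) ≤ ||A||_2 ≈ 9.5456; equality holds whenever A is normal, though it can also hold for some non-normal A.)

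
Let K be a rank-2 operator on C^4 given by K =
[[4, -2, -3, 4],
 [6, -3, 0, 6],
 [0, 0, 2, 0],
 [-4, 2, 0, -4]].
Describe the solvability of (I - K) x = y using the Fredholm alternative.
(I - K) is invertible (det(I - K) = -4 ≠ 0), so for every y in C^4 the equation (I - K) x = y has a unique solution.

K has rank 2 and factors as K = U V^T = u1 v1^T + u2 v2^T with u1 = (-3, 0, 2, 0), v1 = (0, 0, 1, 0), u2 = (-2, -3, 0, 2), v2 = (-2, 1, 0, -2) (multiplying out reproduces the displayed K). The nonzero eigenvalues of U V^T coincide with those of the 2 x 2 matrix G = V^T U = [[v1·u1, v1·u2], [v2·u1, v2·u2]] = [[2, 0], [6, -3]], and by the Sylvester determinant identity det(I_4 - U V^T) = det(I_2 - V^T U) = det([[-1, 0], [-6, 4]]) = (-1)(4) - (0)(-6) = -4. (Direct check: I - K =
[[-3, 2, 3, -4],
 [-6, 4, 0, -6],
 [0, 0, -1, 0],
 [4, -2, 0, 5]]
has determinant -4.) The finite-dimensional Fredholm alternative says: either (I - K) is invertible, or ker(I - K) ≠ {0} and then range(I - K) = ker((I - K)^*)^⊥, with dim ker(I - K) = dim ker((I - K)^*). Since det(I - K) ≠ 0, 1 is not an eigenvalue of K and ker(I - K) = {0}, so we are in the first case: for every y there is a unique x = (I - K)^(-1) y. (Explicitly, by the Woodbury identity, (I - U V^T)^(-1) = I + U (I_2 - G)^(-1) V^T.)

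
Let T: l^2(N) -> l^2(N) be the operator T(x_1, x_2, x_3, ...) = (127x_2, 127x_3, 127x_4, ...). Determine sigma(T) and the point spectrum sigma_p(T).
sigma(T) = closed disk {z in C : |z| ≤ 127}; sigma_p(T) = open disk {z in C : |z| < 127}

Note T = 127·V where V is the unit left shift (V x)_k = x_{k+1}; so sigma(T) = 127·sigma(V) and ||T|| = 127||V||. ||T x||^2 = 16129sum_{k≥2} |x_k|^2 ≤ 16129||x||^2, with equality on {x : x_1 = 0}, so ||T|| = 127. For any lambda with |lambda| < 127, set r = lambda/127 (|r| < 1); the vector x = (1, r, r^2, ...) is in l^2 and satisfies T x = 127(r, r^2, ...) = lambda x, so lambda is an eigenvalue. On the boundary |lambda| = 127 the geometric series diverges, so no l^2 eigenvector exists, but these lambda lie in the approximate point spectrum. Hence sigma(T) is the closed disk of radius 127 and sigma_p(T) is the open disk.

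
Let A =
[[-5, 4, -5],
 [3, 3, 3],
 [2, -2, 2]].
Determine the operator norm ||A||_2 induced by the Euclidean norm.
||A||_2 = sqrt((105 + sqrt(4009))/2) ≈ 9.1738 (= sqrt(largest eigenvalue of A^T A))

||A||_2 = sigma_max(A) = sqrt(lambda_max(A^T A)). Form the symmetric matrix M = A^T A =
[[38, -15, 38],
 [-15, 29, -15],
 [38, -15, 38]].
Its characteristic polynomial (trace, sum of principal 2x2 minors, determinant of M give the coefficients) is
  p(λ) = det(λ I - M) = λ^3 - 105λ^2 + 1754λ.
The constant term is 0, so λ = 0 is a root. Dividing out λ leaves p(λ) = λ(λ^2 - 105λ + 1754). For λ^2 - 105λ + 1754 the discriminant is 4009. It is nonnegative but not a perfect square, so the roots are real and irrational: λ = (105 ± sqrt(4009))/2 ≈ 84.1583, 20.8417.
So the eigenvalues of A^T A are ≈ 0, 20.8417, 84.1583 (all ≥ 0, as they must be for A^T A). The largest is λ_max = (105 + sqrt(4009))/2 ≈ 84.1583, hence ||A||_2 = sqrt(λ_max) = sqrt((105 + sqrt(4009))/2) ≈ 9.1738.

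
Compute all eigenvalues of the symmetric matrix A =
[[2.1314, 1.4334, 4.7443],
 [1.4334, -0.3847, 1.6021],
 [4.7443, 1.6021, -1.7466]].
sigma(A) ≈ {-5, -1, 6}

A is real symmetric, so its spectrum consists of real eigenvalues. Expanding the characteristic polynomial of the displayed matrix gives
  det(λ I - A) = p(λ) = λ^3 + (0)λ^2 + (-31)λ + (-30).
Solving p(λ) = 0 yields eigenvalues ≈ -5, -1, 6. (A is shown rounded to 4 decimals, so these recover the underlying integer eigenvalues to within that precision.)
Verification: the trace of A = 0 equals the sum of eigenvalues 0, and det(A) ≈ 29.9991 matches the eigenvalue product 30.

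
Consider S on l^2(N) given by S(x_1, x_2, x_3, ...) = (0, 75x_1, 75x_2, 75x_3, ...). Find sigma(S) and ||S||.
sigma(S) = closed disk {z in C : |z| ≤ 75}; ||S|| = 75

Note S = 75·U where U is the unit right shift (U x)_k = x_{k-1} (with x_0 := 0); so ||S|| = 75||U|| and sigma(S) = 75·sigma(U). ||S x||^2 = sum_{k≥1} |75x_k|^2 = 5625||x||^2, so ||S|| = 75 and sigma(S) ⊂ {|z| ≤ 75}. For any |lambda| < 75, the equation (S - lambda I) x = 0 forces x_1 = 0, then 75x_k = lambda x_{k+1} ⇒ x = 0, so S has no eigenvalues. But (S - lambda I) is not surjective for |lambda| < 75: solving (S - lambda I) x = e_1 would require x_n proportional to (lambda/75)^(-n), which is not in l^2. So every |lambda| < 75 lies in the residual spectrum. The boundary |lambda| = 75 is in the approximate point spectrum (the spectrum is closed). Hence sigma(S) is the closed disk of radius 75.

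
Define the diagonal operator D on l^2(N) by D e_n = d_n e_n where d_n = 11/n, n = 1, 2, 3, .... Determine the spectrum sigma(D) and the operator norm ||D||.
sigma(D) = {11/n : n ≥ 1} ∪ {0}; ||D|| = 11

A bounded diagonal operator on l^2 with diagonal entries d_n has spectrum equal to the closure of {d_n : n ≥ 1}: every d_n is an eigenvalue (with eigenvector e_n), so {d_n} ⊂ sigma(D); the spectrum is closed, so its closure is too; and for lambda not in the closure, (D - lambda I) has bounded inverse (the diagonal entries 1/(d_n - lambda) are bounded). For our sequence d_n = 11/n, n = 1, 2, 3, ...:
  - {d_n} = {11/n : n ≥ 1}; the only limit point is 0
  - closure = {11/n : n ≥ 1} ∪ {0}
For the norm: a diagonal operator has ||D|| = sup_n |d_n|. Here d_n = 11/n is positive and decreasing, so sup_n |d_n| = d_1 = 11. So ||D|| = 11.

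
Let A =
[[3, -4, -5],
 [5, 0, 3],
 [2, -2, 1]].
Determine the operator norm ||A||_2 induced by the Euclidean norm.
||A||_2 ≈ 7.2367 (= sqrt(largest eigenvalue of A^T A))

||A||_2 = sigma_max(A) = sqrt(lambda_max(A^T A)). Form the symmetric matrix M = A^T A =
[[38, -16, 2],
 [-16, 20, 18],
 [2, 18, 35]].
Its characteristic polynomial (trace, sum of principal 2x2 minors, determinant of M give the coefficients) is
  p(λ) = det(λ I - M) = λ^3 - 93λ^2 + 2206λ - 4096.
No integer candidate from the rational root theorem (±divisors of 4096) is a root, so the roots are irrational. The cubic discriminant is Δ = 642692804 > 0, so there are three distinct real roots. p(2) = -48 and p(3) = 1712 have opposite signs, so a root lies in (2, 3); Newton's method refines it to λ ≈ 2.026. p(38) = 312 and p(39) = -196 have opposite signs, so a root lies in (38, 39); Newton's method refines it to λ ≈ 38.6035. p(52) = -248 and p(53) = 462 have opposite signs, so a root lies in (52, 53); Newton's method refines it to λ ≈ 52.3704. Check (Vieta): the three roots sum to 93, matching tr M = 93.
So the eigenvalues of A^T A are ≈ 2.026, 38.6035, 52.3704 (all ≥ 0, as they must be for A^T A). The largest is λ_max ≈ 52.3704, hence ||A||_2 = sqrt(λ_max) ≈ 7.2367.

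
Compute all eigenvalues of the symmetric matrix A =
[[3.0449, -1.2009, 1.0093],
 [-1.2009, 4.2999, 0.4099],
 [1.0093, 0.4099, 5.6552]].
sigma(A) ≈ {2, 5, 6}

A is real symmetric, so its spectrum consists of real eigenvalues. Expanding the characteristic polynomial of the displayed matrix gives
  det(λ I - A) = p(λ) = λ^3 + (-13)λ^2 + (52)λ + (-60).
Solving p(λ) = 0 yields eigenvalues ≈ 2, 5, 6. (A is shown rounded to 4 decimals, so these recover the underlying integer eigenvalues to within that precision.)
Verification: the trace of A = 13 equals the sum of eigenvalues 13, and det(A) ≈ 60.0010 matches the eigenvalue product 60.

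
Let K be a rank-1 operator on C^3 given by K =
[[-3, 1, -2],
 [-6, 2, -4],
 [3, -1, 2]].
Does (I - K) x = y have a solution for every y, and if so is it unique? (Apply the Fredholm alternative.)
(I - K) is singular (det(I - K) = 0, i.e. 1 ∈ sigma(K)). (I - K) x = y is solvable iff y ⊥ ker((I - K)^*) = span{(-3, 1, -2)}, i.e. iff -3y_1 + y_2 - 2y_3 = 0. When solvable, the solutions are x = y + c·(1, 2, -1), c arbitrary (ker(I - K) = span{(1, 2, -1)}, dimension 1).

K has rank 1, so it is an outer product K = u v^T: every row of K is a multiple of one row vector. Reading off the entries, u = (1, 2, -1) and v = (-3, 1, -2) (row i of K equals u_i·v^T). A rank-one matrix u v^T satisfies K u = u (v·u) and kills the (2)-dimensional subspace v^⊥, so its characteristic polynomial is lambda^2 (lambda - v·u) with v·u = tr K = 1. Hence the eigenvalues of I - K are 1 (multiplicity 2) and 1 - (1) = 0, so det(I - K) = 0. (Direct check: I - K =
[[4, -1, 2],
 [6, -1, 4],
 [-3, 1, -1]]
has determinant 0.) So 1 is an eigenvalue of K and (I - K) is not invertible. The finite-dimensional Fredholm alternative says: either (I - K) is invertible, or ker(I - K) ≠ {0} and then range(I - K) = ker((I - K)^*)^⊥, with dim ker(I - K) = dim ker((I - K)^*). We are in the second case, so we need both kernels. Kernel of I - K: (I - K) u = u - u (v·u) = u - u = 0, so ker(I - K) = span{u} = span{(1, 2, -1)} (it is exactly 1-dimensional because rank(I - K) = 2). Kernel of the adjoint: K is real, so (I - K)^* = I - K^T = I - v u^T, and (I - v u^T) v = v - v (u·v) = 0; hence ker((I - K)^*) = span{v} = span{(-3, 1, -2)}. Therefore (I - K) x = y is solvable iff <y, v> = 0, i.e. iff -3y_1 + y_2 - 2y_3 = 0. When this holds, K y = u (v·y) = 0, so (I - K) y = y and x = y is a particular solution; the full solution set is the line x = y + c·u = y + c·(1, 2, -1), c ∈ C.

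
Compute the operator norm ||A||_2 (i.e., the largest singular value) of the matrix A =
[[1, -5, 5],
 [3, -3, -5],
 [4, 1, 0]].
||A||_2 ≈ 7.4748 (= sqrt(largest eigenvalue of A^T A))

||A||_2 = sigma_max(A) = sqrt(lambda_max(A^T A)). Form the symmetric matrix M = A^T A =
[[26, -10, -10],
 [-10, 35, -10],
 [-10, -10, 50]].
Its characteristic polynomial (trace, sum of principal 2x2 minors, determinant of M give the coefficients) is
  p(λ) = det(λ I - M) = λ^3 - 111λ^2 + 3660λ - 32400.
No integer candidate from the rational root theorem (±divisors of 32400) is a root, so the roots are irrational. The cubic discriminant is Δ = 277938000 > 0, so there are three distinct real roots. p(14) = -172 and p(15) = 900 have opposite signs, so a root lies in (14, 15); Newton's method refines it to λ ≈ 14.1523. p(40) = 400 and p(41) = -10 have opposite signs, so a root lies in (40, 41); Newton's method refines it to λ ≈ 40.975. p(55) = -500 and p(56) = 80 have opposite signs, so a root lies in (55, 56); Newton's method refines it to λ ≈ 55.8728. Check (Vieta): the three roots sum to 111, matching tr M = 111.
So the eigenvalues of A^T A are ≈ 14.1523, 40.975, 55.8728 (all ≥ 0, as they must be for A^T A). The largest is λ_max ≈ 55.8728, hence ||A||_2 = sqrt(λ_max) ≈ 7.4748.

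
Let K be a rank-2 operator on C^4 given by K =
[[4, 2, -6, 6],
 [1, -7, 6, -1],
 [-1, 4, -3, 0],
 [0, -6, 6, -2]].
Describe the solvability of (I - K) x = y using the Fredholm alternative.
(I - K) is invertible (det(I - K) = -36 ≠ 0), so for every y in C^4 the equation (I - K) x = y has a unique solution.

K has rank 2 and factors as K = U V^T = u1 v1^T + u2 v2^T with u1 = (2, -2, 1, -2), v1 = (1, 2, -3, 2), u2 = (-2, -3, 2, -2), v2 = (-1, 1, 0, -1) (multiplying out reproduces the displayed K). The nonzero eigenvalues of U V^T coincide with those of the 2 x 2 matrix G = V^T U = [[v1·u1, v1·u2], [v2·u1, v2·u2]] = [[-9, -18], [-2, 1]], and by the Sylvester determinant identity det(I_4 - U V^T) = det(I_2 - V^T U) = det([[10, 18], [2, 0]]) = (10)(0) - (18)(2) = -36. (Direct check: I - K =
[[-3, -2, 6, -6],
 [-1, 8, -6, 1],
 [1, -4, 4, 0],
 [0, 6, -6, 3]]
has determinant -36.) The finite-dimensional Fredholm alternative says: either (I - K) is invertible, or ker(I - K) ≠ {0} and then range(I - K) = ker((I - K)^*)^⊥, with dim ker(I - K) = dim ker((I - K)^*). Since det(I - K) ≠ 0, 1 is not an eigenvalue of K and ker(I - K) = {0}, so we are in the first case: for every y there is a unique x = (I - K)^(-1) y. (Explicitly, by the Woodbury identity, (I - U V^T)^(-1) = I + U (I_2 - G)^(-1) V^T.)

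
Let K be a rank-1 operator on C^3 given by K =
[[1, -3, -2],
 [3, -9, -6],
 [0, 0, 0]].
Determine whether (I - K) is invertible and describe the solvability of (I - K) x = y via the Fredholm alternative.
(I - K) is invertible (det(I - K) = 9 ≠ 0), so for every y in C^3 the equation (I - K) x = y has a unique solution.

K has rank 1, so it is an outer product K = u v^T: every row of K is a multiple of one row vector. Reading off the entries, u = (1, 3, 0) and v = (1, -3, -2) (row i of K equals u_i·v^T). A rank-one matrix u v^T satisfies K u = u (v·u) and kills the (2)-dimensional subspace v^⊥, so its characteristic polynomial is lambda^2 (lambda - v·u) with v·u = tr K = -8. Hence the eigenvalues of I - K are 1 (multiplicity 2) and 1 - (-8) = 9, so det(I - K) = 9. (Direct check: I - K =
[[0, 3, 2],
 [-3, 10, 6],
 [0, 0, 1]]
has determinant 9.) The finite-dimensional Fredholm alternative says: either (I - K) is invertible, or ker(I - K) ≠ {0} and then range(I - K) = ker((I - K)^*)^⊥, with dim ker(I - K) = dim ker((I - K)^*). Since det(I - K) ≠ 0, 1 is not an eigenvalue of K and ker(I - K) = {0}, so we are in the first case: for every y there is a unique x = (I - K)^(-1) y. Explicitly, by the Sherman–Morrison formula, (I - u v^T)^(-1) = I + u v^T/(1 - v·u), i.e. (I - K)^(-1) = I + K/(9).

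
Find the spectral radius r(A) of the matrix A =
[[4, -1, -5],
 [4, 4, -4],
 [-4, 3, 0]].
r(A) ≈ 6.3616

The eigenvalues of A are the roots of its characteristic polynomial. With M = A (coefficients from the trace, the sum of principal 2x2 minors, and det A):
  p(λ) = det(λ I - M) = λ^3 - 8λ^2 + 12λ + 108.
No integer candidate from the rational root theorem (±divisors of 108) is a root, so the roots are irrational. The cubic discriminant is Δ = -278064 < 0, so there is one real root and a complex-conjugate pair. p(-3) = -27 and p(-2) = 44 have opposite signs, so a root lies in (-3, -2); Newton's method refines it to λ ≈ -2.6686. Dividing out (λ - (-2.6686)) leaves approximately λ^2 - 10.6686λ + 40.4704. For λ^2 - 10.6686λ + 40.4704 the discriminant is -48.0624. It is negative, so the remaining roots are the complex-conjugate pair λ ≈ 5.3343 ± 3.4664i. Their product equals the constant term, so |λ|^2 ≈ 40.4704 and |λ| ≈ 6.3616.
Thus the eigenvalues (to 4 decimals) are -2.6686 (modulus 2.6686); 5.3343 ± 3.4664i (modulus 6.3616). The spectral radius is the largest modulus: r(A) ≈ 6.3616. (Cross-check: r(A) ≤ ||A||_2 ≈ 9.037; equality holds whenever A is normal, though it can also hold for some non-normal A.)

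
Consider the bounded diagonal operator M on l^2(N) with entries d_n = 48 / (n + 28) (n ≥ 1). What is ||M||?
||M|| = 48/29 (attained at n = 1)

For M diagonal, ||M|| = sup_n |d_n| = sup_n 48/(n + 28). This is positive and strictly decreasing in n, so the supremum is attained at n = 1: d_1 = 48/(1 + 28) = 48/29. Hence ||M|| = 48/29.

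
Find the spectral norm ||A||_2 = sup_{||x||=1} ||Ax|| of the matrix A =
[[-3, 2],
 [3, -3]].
||A||_2 = sqrt((31 + sqrt(925))/2) ≈ 5.5414 (= sqrt(largest eigenvalue of A^T A))

||A||_2 = sigma_max(A) = sqrt(lambda_max(A^T A)). Form the symmetric matrix M = A^T A =
[[18, -15],
 [-15, 13]].
Its characteristic polynomial (trace, determinant of M give the coefficients) is
  p(λ) = det(λ I - M) = λ^2 - 31λ + 9.
For λ^2 - 31λ + 9 the discriminant is 925. It is nonnegative but not a perfect square, so the roots are real and irrational: λ = (31 ± sqrt(925))/2 ≈ 30.7069, 0.2931.
So the eigenvalues of A^T A are ≈ 0.2931, 30.7069 (all ≥ 0, as they must be for A^T A). The largest is λ_max = (31 + sqrt(925))/2 ≈ 30.7069, hence ||A||_2 = sqrt(λ_max) = sqrt((31 + sqrt(925))/2) ≈ 5.5414.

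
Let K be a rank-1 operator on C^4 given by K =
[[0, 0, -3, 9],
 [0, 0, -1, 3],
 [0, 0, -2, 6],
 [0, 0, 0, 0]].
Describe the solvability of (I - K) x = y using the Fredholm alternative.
(I - K) is invertible (det(I - K) = 3 ≠ 0), so for every y in C^4 the equation (I - K) x = y has a unique solution.

K has rank 1, so it is an outer product K = u v^T: every row of K is a multiple of one row vector. Reading off the entries, u = (-3, -1, -2, 0) and v = (0, 0, 1, -3) (row i of K equals u_i·v^T). A rank-one matrix u v^T satisfies K u = u (v·u) and kills the (3)-dimensional subspace v^⊥, so its characteristic polynomial is lambda^3 (lambda - v·u) with v·u = tr K = -2. Hence the eigenvalues of I - K are 1 (multiplicity 3) and 1 - (-2) = 3, so det(I - K) = 3. (Direct check: I - K =
[[1, 0, 3, -9],
 [0, 1, 1, -3],
 [0, 0, 3, -6],
 [0, 0, 0, 1]]
has determinant 3.) The finite-dimensional Fredholm alternative says: either (I - K) is invertible, or ker(I - K) ≠ {0} and then range(I - K) = ker((I - K)^*)^⊥, with dim ker(I - K) = dim ker((I - K)^*). Since det(I - K) ≠ 0, 1 is not an eigenvalue of K and ker(I - K) = {0}, so we are in the first case: for every y there is a unique x = (I - K)^(-1) y. Explicitly, by the Sherman–Morrison formula, (I - u v^T)^(-1) = I + u v^T/(1 - v·u), i.e. (I - K)^(-1) = I + K/(3).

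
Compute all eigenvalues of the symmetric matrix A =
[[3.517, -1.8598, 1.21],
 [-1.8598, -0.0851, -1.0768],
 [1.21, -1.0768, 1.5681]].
sigma(A) ≈ {-1, 1, 5}

A is real symmetric, so its spectrum consists of real eigenvalues. Expanding the characteristic polynomial of the displayed matrix gives
  det(λ I - A) = p(λ) = λ^3 + (-5)λ^2 + (-1)λ + (5).
Solving p(λ) = 0 yields eigenvalues ≈ -1, 1, 5. (A is shown rounded to 4 decimals, so these recover the underlying integer eigenvalues to within that precision.)
Verification: the trace of A = 5 equals the sum of eigenvalues 5, and det(A) ≈ -5.0001 matches the eigenvalue product -5.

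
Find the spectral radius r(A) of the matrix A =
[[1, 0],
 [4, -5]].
r(A) = 5

The eigenvalues of A are the roots of its characteristic polynomial. With M = A (coefficients from the trace and determinant):
  p(λ) = det(λ I - M) = λ^2 + 4λ - 5.
For λ^2 + 4λ - 5 the discriminant is 36. It is a perfect square (6^2), so the roots are rational: λ = (-4 ± 6)/2 = 1, -5.
Thus the eigenvalues (to 4 decimals) are 1 (modulus 1); -5 (modulus 5). The spectral radius is the largest modulus: r(A) = 5. (Cross-check: r(A) ≤ ||A||_2 ≈ 6.434; equality holds whenever A is normal, though it can also hold for some non-normal A.)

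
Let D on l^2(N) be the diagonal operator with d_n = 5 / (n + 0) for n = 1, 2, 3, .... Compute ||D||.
||D|| = 5 (attained at n = 1)

For D diagonal, ||D|| = sup_n |d_n| = sup_n 5/(n + 0). This is positive and strictly decreasing in n, so the supremum is attained at n = 1: d_1 = 5/(1 + 0) = 5. Hence ||D|| = 5.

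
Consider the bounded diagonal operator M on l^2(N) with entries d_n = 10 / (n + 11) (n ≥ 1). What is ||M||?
||M|| = 5/6 (attained at n = 1)

For M diagonal, ||M|| = sup_n |d_n| = sup_n 10/(n + 11). This is positive and strictly decreasing in n, so the supremum is attained at n = 1: d_1 = 10/(1 + 11) = 5/6. Hence ||M|| = 5/6.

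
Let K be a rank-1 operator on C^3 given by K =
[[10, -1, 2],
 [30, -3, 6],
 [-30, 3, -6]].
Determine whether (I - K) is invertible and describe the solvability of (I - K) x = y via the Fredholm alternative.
(I - K) is singular (det(I - K) = 0, i.e. 1 ∈ sigma(K)). (I - K) x = y is solvable iff y ⊥ ker((I - K)^*) = span{(10, -1, 2)}, i.e. iff 10y_1 - y_2 + 2y_3 = 0. When solvable, the solutions are x = y + c·(1, 3, -3), c arbitrary (ker(I - K) = span{(1, 3, -3)}, dimension 1).

K has rank 1, so it is an outer product K = u v^T: every row of K is a multiple of one row vector. Reading off the entries, u = (1, 3, -3) and v = (10, -1, 2) (row i of K equals u_i·v^T). A rank-one matrix u v^T satisfies K u = u (v·u) and kills the (2)-dimensional subspace v^⊥, so its characteristic polynomial is lambda^2 (lambda - v·u) with v·u = tr K = 1. Hence the eigenvalues of I - K are 1 (multiplicity 2) and 1 - (1) = 0, so det(I - K) = 0. (Direct check: I - K =
[[-9, 1, -2],
 [-30, 4, -6],
 [30, -3, 7]]
has determinant 0.) So 1 is an eigenvalue of K and (I - K) is not invertible. The finite-dimensional Fredholm alternative says: either (I - K) is invertible, or ker(I - K) ≠ {0} and then range(I - K) = ker((I - K)^*)^⊥, with dim ker(I - K) = dim ker((I - K)^*). We are in the second case, so we need both kernels. Kernel of I - K: (I - K) u = u - u (v·u) = u - u = 0, so ker(I - K) = span{u} = span{(1, 3, -3)} (it is exactly 1-dimensional because rank(I - K) = 2). Kernel of the adjoint: K is real, so (I - K)^* = I - K^T = I - v u^T, and (I - v u^T) v = v - v (u·v) = 0; hence ker((I - K)^*) = span{v} = span{(10, -1, 2)}. Therefore (I - K) x = y is solvable iff <y, v> = 0, i.e. iff 10y_1 - y_2 + 2y_3 = 0. When this holds, K y = u (v·y) = 0, so (I - K) y = y and x = y is a particular solution; the full solution set is the line x = y + c·u = y + c·(1, 3, -3), c ∈ C.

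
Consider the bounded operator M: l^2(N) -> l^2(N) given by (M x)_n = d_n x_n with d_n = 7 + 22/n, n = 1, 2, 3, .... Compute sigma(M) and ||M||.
sigma(M) = {7 + 22/n : n ≥ 1} ∪ {7}; ||M|| = 29

A bounded diagonal operator on l^2 with diagonal entries d_n has spectrum equal to the closure of {d_n : n ≥ 1}: every d_n is an eigenvalue (with eigenvector e_n), so {d_n} ⊂ sigma(M); the spectrum is closed, so its closure is too; and for lambda not in the closure, (M - lambda I) has bounded inverse (the diagonal entries 1/(d_n - lambda) are bounded). For our sequence d_n = 7 + 22/n, n = 1, 2, 3, ...:
  - {d_n} = {7 + 22/n : n ≥ 1}; the only limit point is 7
  - closure = {7 + 22/n : n ≥ 1} ∪ {7}
For the norm: a diagonal operator has ||M|| = sup_n |d_n|. Here d_n = 7 + 22/n is positive and decreasing, so sup_n |d_n| = d_1 = 7 + 22 = 29. So ||M|| = 29.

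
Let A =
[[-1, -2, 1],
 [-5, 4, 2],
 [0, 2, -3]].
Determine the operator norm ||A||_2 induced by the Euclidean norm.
||A||_2 ≈ 6.7215 (= sqrt(largest eigenvalue of A^T A))

||A||_2 = sigma_max(A) = sqrt(lambda_max(A^T A)). Form the symmetric matrix M = A^T A =
[[26, -18, -11],
 [-18, 24, 0],
 [-11, 0, 14]].
Its characteristic polynomial (trace, sum of principal 2x2 minors, determinant of M give the coefficients) is
  p(λ) = det(λ I - M) = λ^3 - 64λ^2 + 879λ - 1296.
No integer candidate from the rational root theorem (±divisors of 1296) is a root, so the roots are irrational. The cubic discriminant is Δ = 356167620 > 0, so there are three distinct real roots. p(1) = -480 and p(2) = 214 have opposite signs, so a root lies in (1, 2); Newton's method refines it to λ ≈ 1.6728. p(17) = 64 and p(18) = -378 have opposite signs, so a root lies in (17, 18); Newton's method refines it to λ ≈ 17.1482. p(45) = -216 and p(46) = 1050 have opposite signs, so a root lies in (45, 46); Newton's method refines it to λ ≈ 45.179. Check (Vieta): the three roots sum to 64, matching tr M = 64.
So the eigenvalues of A^T A are ≈ 1.6728, 17.1482, 45.179 (all ≥ 0, as they must be for A^T A). The largest is λ_max ≈ 45.179, hence ||A||_2 = sqrt(λ_max) ≈ 6.7215.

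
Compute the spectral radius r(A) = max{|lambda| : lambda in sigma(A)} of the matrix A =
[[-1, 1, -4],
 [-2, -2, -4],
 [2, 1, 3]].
r(A) = sqrt(8) ≈ 2.8284

The eigenvalues of A are the roots of its characteristic polynomial. With M = A (coefficients from the trace, the sum of principal 2x2 minors, and det A):
  p(λ) = det(λ I - M) = λ^3 + 7λ + 8.
By the rational root theorem any rational root is an integer divisor of 8. Testing λ = -1: p(-1) = -1 + 0 - 7 + 8 = 0, so λ = -1 is a root. Dividing out (λ + 1) leaves p(λ) = (λ + 1)(λ^2 - λ + 8). For λ^2 - λ + 8 the discriminant is -31. It is negative, so the roots are the complex-conjugate pair λ = 1/2 ± (sqrt(31)/2) i ≈ 0.5 ± 2.7839i. For a conjugate pair the product of the roots equals the constant term, so |λ|^2 = 8 and |λ| = sqrt(8) ≈ 2.8284.
Thus the eigenvalues (to 4 decimals) are 0.5 ± 2.7839i (modulus 2.8284); -1 (modulus 1). The spectral radius is the largest modulus: r(A) = sqrt(8) ≈ 2.8284. (Cross-check: r(A) ≤ ||A||_2 ≈ 7.1188; equality holds whenever A is normal, though it can also hold for some non-normal A.)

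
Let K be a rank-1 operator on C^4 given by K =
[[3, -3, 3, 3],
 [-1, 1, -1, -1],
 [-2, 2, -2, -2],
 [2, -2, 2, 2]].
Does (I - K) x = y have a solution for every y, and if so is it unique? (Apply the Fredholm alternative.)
(I - K) is invertible (det(I - K) = -3 ≠ 0), so for every y in C^4 the equation (I - K) x = y has a unique solution.

K has rank 1, so it is an outer product K = u v^T: every row of K is a multiple of one row vector. Reading off the entries, u = (3, -1, -2, 2) and v = (1, -1, 1, 1) (row i of K equals u_i·v^T). A rank-one matrix u v^T satisfies K u = u (v·u) and kills the (3)-dimensional subspace v^⊥, so its characteristic polynomial is lambda^3 (lambda - v·u) with v·u = tr K = 4. Hence the eigenvalues of I - K are 1 (multiplicity 3) and 1 - (4) = -3, so det(I - K) = -3. (Direct check: I - K =
[[-2, 3, -3, -3],
 [1, 0, 1, 1],
 [2, -2, 3, 2],
 [-2, 2, -2, -1]]
has determinant -3.) The finite-dimensional Fredholm alternative says: either (I - K) is invertible, or ker(I - K) ≠ {0} and then range(I - K) = ker((I - K)^*)^⊥, with dim ker(I - K) = dim ker((I - K)^*). Since det(I - K) ≠ 0, 1 is not an eigenvalue of K and ker(I - K) = {0}, so we are in the first case: for every y there is a unique x = (I - K)^(-1) y. Explicitly, by the Sherman–Morrison formula, (I - u v^T)^(-1) = I + u v^T/(1 - v·u), i.e. (I - K)^(-1) = I + K/(-3).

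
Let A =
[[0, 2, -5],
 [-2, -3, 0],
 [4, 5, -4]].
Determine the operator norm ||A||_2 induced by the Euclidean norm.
||A||_2 ≈ 9.1349 (= sqrt(largest eigenvalue of A^T A))

||A||_2 = sigma_max(A) = sqrt(lambda_max(A^T A)). Form the symmetric matrix M = A^T A =
[[20, 26, -16],
 [26, 38, -30],
 [-16, -30, 41]].
Its characteristic polynomial (trace, sum of principal 2x2 minors, determinant of M give the coefficients) is
  p(λ) = det(λ I - M) = λ^3 - 99λ^2 + 1306λ - 676.
No integer candidate from the rational root theorem (±divisors of 676) is a root, so the roots are irrational. The cubic discriminant is Δ = 6743918516 > 0, so there are three distinct real roots. p(0) = -676 and p(1) = 532 have opposite signs, so a root lies in (0, 1); Newton's method refines it to λ ≈ 0.5396. p(15) = 14 and p(16) = -1028 have opposite signs, so a root lies in (15, 16); Newton's method refines it to λ ≈ 15.0141. p(83) = -2502 and p(84) = 3188 have opposite signs, so a root lies in (83, 84); Newton's method refines it to λ ≈ 83.4463. Check (Vieta): the three roots sum to 99, matching tr M = 99.
So the eigenvalues of A^T A are ≈ 0.5396, 15.0141, 83.4463 (all ≥ 0, as they must be for A^T A). The largest is λ_max ≈ 83.4463, hence ||A||_2 = sqrt(λ_max) ≈ 9.1349.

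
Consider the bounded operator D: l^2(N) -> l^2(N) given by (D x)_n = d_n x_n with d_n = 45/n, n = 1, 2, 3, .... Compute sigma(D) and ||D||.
sigma(D) = {45/n : n ≥ 1} ∪ {0}; ||D|| = 45

A bounded diagonal operator on l^2 with diagonal entries d_n has spectrum equal to the closure of {d_n : n ≥ 1}: every d_n is an eigenvalue (with eigenvector e_n), so {d_n} ⊂ sigma(D); the spectrum is closed, so its closure is too; and for lambda not in the closure, (D - lambda I) has bounded inverse (the diagonal entries 1/(d_n - lambda) are bounded). For our sequence d_n = 45/n, n = 1, 2, 3, ...:
  - {d_n} = {45/n : n ≥ 1}; the only limit point is 0
  - closure = {45/n : n ≥ 1} ∪ {0}
For the norm: a diagonal operator has ||D|| = sup_n |d_n|. Here d_n = 45/n is positive and decreasing, so sup_n |d_n| = d_1 = 45. So ||D|| = 45.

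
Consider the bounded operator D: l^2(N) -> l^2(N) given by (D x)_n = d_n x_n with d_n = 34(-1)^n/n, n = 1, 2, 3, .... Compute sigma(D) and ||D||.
sigma(D) = {34(-1)^n/n : n ≥ 1} ∪ {0}; ||D|| = 34

A bounded diagonal operator on l^2 with diagonal entries d_n has spectrum equal to the closure of {d_n : n ≥ 1}: every d_n is an eigenvalue (with eigenvector e_n), so {d_n} ⊂ sigma(D); the spectrum is closed, so its closure is too; and for lambda not in the closure, (D - lambda I) has bounded inverse (the diagonal entries 1/(d_n - lambda) are bounded). For our sequence d_n = 34(-1)^n/n, n = 1, 2, 3, ...:
  - {d_n} = {34(-1)^n/n : n ≥ 1}; the only limit point is 0
  - closure = {34(-1)^n/n : n ≥ 1} ∪ {0}
For the norm: a diagonal operator has ||D|| = sup_n |d_n|. Here |d_n| = 34/n is decreasing, so sup_n |d_n| = |d_1| = 34. So ||D|| = 34.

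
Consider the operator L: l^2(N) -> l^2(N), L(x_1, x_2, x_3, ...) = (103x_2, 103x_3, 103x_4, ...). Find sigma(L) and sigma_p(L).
sigma(L) = closed disk {z in C : |z| ≤ 103}; sigma_p(L) = open disk {z in C : |z| < 103}

Note L = 103·V where V is the unit left shift (V x)_k = x_{k+1}; so sigma(L) = 103·sigma(V) and ||L|| = 103||V||. ||L x||^2 = 10609sum_{k≥2} |x_k|^2 ≤ 10609||x||^2, with equality on {x : x_1 = 0}, so ||L|| = 103. For any lambda with |lambda| < 103, set r = lambda/103 (|r| < 1); the vector x = (1, r, r^2, ...) is in l^2 and satisfies L x = 103(r, r^2, ...) = lambda x, so lambda is an eigenvalue. On the boundary |lambda| = 103 the geometric series diverges, so no l^2 eigenvector exists, but these lambda lie in the approximate point spectrum. Hence sigma(L) is the closed disk of radius 103 and sigma_p(L) is the open disk.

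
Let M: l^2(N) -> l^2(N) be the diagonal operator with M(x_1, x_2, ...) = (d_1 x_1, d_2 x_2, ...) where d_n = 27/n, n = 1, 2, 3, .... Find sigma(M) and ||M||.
sigma(M) = {27/n : n ≥ 1} ∪ {0}; ||M|| = 27

A bounded diagonal operator on l^2 with diagonal entries d_n has spectrum equal to the closure of {d_n : n ≥ 1}: every d_n is an eigenvalue (with eigenvector e_n), so {d_n} ⊂ sigma(M); the spectrum is closed, so its closure is too; and for lambda not in the closure, (M - lambda I) has bounded inverse (the diagonal entries 1/(d_n - lambda) are bounded). For our sequence d_n = 27/n, n = 1, 2, 3, ...:
  - {d_n} = {27/n : n ≥ 1}; the only limit point is 0
  - closure = {27/n : n ≥ 1} ∪ {0}
For the norm: a diagonal operator has ||M|| = sup_n |d_n|. Here d_n = 27/n is positive and decreasing, so sup_n |d_n| = d_1 = 27. So ||M|| = 27.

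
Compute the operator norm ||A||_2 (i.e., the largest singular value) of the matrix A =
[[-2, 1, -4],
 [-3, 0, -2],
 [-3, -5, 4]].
||A||_2 ≈ 7.5421 (= sqrt(largest eigenvalue of A^T A))

||A||_2 = sigma_max(A) = sqrt(lambda_max(A^T A)). Form the symmetric matrix M = A^T A =
[[22, 13, 2],
 [13, 26, -24],
 [2, -24, 36]].
Its characteristic polynomial (trace, sum of principal 2x2 minors, determinant of M give the coefficients) is
  p(λ) = det(λ I - M) = λ^3 - 84λ^2 + 1551λ - 484.
No integer candidate from the rational root theorem (±divisors of 484) is a root, so the roots are irrational. The cubic discriminant is Δ = 2030806404 > 0, so there are three distinct real roots. p(0) = -484 and p(1) = 984 have opposite signs, so a root lies in (0, 1); Newton's method refines it to λ ≈ 0.3175. p(26) = 634 and p(27) = -160 have opposite signs, so a root lies in (26, 27); Newton's method refines it to λ ≈ 26.7993. p(56) = -1436 and p(57) = 200 have opposite signs, so a root lies in (56, 57); Newton's method refines it to λ ≈ 56.8832. Check (Vieta): the three roots sum to 84, matching tr M = 84.
So the eigenvalues of A^T A are ≈ 0.3175, 26.7993, 56.8832 (all ≥ 0, as they must be for A^T A). The largest is λ_max ≈ 56.8832, hence ||A||_2 = sqrt(λ_max) ≈ 7.5421.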